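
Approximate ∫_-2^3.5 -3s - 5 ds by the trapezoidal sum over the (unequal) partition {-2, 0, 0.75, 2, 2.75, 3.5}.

-39.875

Subinterval widths: 2, 0.75, 1.25, 0.75, 0.75.
f(-2) = 1, f(0) = -5, f(0.75) = -7.25, f(2) = -11, f(2.75) = -13.25, f(3.5) = -15.5.
On each subinterval the trapezoid contributes (Δs_i/2)·[f(s_{i-1}) + f(s_i)].
Sum = -39.875.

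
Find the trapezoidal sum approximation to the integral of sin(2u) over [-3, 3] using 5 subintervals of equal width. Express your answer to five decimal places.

Δu = (3 − (-3))/5 = 1.2.
f(-3) ≈ 0.27942, f(-1.8) ≈ 0.44252, f(-0.6) ≈ -0.93204, f(0.6) ≈ 0.93204, f(1.8) ≈ -0.44252, f(3) ≈ -0.27942.
T_5 = (Δu/2)·[f(u_0) + 2f(u_1) + ... + 2f(u_{4}) + f(u_5)].
Sum ≈ 0.00000.

0.00000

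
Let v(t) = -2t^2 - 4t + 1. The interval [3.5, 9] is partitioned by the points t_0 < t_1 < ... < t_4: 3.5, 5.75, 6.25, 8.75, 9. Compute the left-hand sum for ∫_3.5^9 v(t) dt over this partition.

Subinterval widths: 2.25, 0.5, 2.5, 0.25.
Left endpoints: 3.5, 5.75, 6.25, 8.75.
v(3.5) = -37.5, v(5.75) = -88.125, v(6.25) = -102.125, v(8.75) = -187.125.
Sum = Σ Δt_i · v(t_i).
Sum = -430.53125.

-430.53125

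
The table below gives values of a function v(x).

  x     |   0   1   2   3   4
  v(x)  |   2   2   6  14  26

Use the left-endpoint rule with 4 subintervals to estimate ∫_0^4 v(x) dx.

Δx = 1.
Sum = 1·[2 + 2 + 6 + 14] = 24.

24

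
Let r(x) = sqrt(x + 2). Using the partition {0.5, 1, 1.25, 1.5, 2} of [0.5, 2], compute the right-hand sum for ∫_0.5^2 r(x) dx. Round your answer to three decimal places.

Subinterval widths: 0.5, 0.25, 0.25, 0.5.
Right endpoints: 1, 1.25, 1.5, 2.
r(1) ≈ 1.732, r(1.25) ≈ 1.803, r(1.5) ≈ 1.871, r(2) ≈ 2.000.
Sum = Σ Δx_i · r(x_i).
Sum ≈ 2.784.

2.784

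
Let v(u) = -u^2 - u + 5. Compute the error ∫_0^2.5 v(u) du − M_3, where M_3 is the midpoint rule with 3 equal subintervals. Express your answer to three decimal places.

-0.145

Exact integral: ∫_0^2.5 v(u) du ≈ 4.16667.
M_3 ≈ 4.31134.
Error ≈ 4.16667 − 4.31134 ≈ -0.145.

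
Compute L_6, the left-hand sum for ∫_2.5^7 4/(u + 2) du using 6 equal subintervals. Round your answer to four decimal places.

Δu = (7 − 2.5)/6 = 0.75.
Left endpoints: 2.5, 3.25, 4, 4.75, 5.5, 6.25.
f(2.5) = 8/9, f(3.25) = 16/21, f(4) = 2/3, f(4.75) = 16/27, f(5.5) = 8/15, f(6.25) = 16/33.
Sum = Δu · [f(2.5) + f(3.25) + f(4) + ...].
Sum ≈ 2.9462.

2.9462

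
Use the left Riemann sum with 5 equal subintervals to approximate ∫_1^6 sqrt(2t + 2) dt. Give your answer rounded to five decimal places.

13.90430

Δt = (6 − 1)/5 = 1.
Left endpoints: 1, 2, 3, 4, 5.
f(1) ≈ 2.00000, f(2) ≈ 2.44949, f(3) ≈ 2.82843, f(4) ≈ 3.16228, f(5) ≈ 3.46410.
Sum = Δt · [f(1) + f(2) + f(3) + f(4) + f(5)].
Sum ≈ 13.90430.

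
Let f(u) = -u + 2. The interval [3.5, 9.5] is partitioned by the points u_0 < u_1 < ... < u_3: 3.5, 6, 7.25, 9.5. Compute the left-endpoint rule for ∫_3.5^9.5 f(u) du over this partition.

-20.5625

Subinterval widths: 2.5, 1.25, 2.25.
Left endpoints: 3.5, 6, 7.25.
f(3.5) = -1.5, f(6) = -4, f(7.25) = -5.25.
Sum = Σ Δu_i · f(u_i).
Sum = -20.5625.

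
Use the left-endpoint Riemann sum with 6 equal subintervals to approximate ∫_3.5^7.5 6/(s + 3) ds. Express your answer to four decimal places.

2.9979

Δs = (7.5 − 3.5)/6 = 2/3.
Left endpoints: 3.5, 25/6, 29/6, 5.5, 37/6, 41/6.
f(3.5) = 12/13, f(25/6) = 36/43, f(29/6) = 36/47, f(5.5) = 12/17, f(37/6) = 36/55, f(41/6) = 36/59.
Sum = Δs · [f(3.5) + f(25/6) + f(29/6) + ...].
Sum ≈ 2.9979.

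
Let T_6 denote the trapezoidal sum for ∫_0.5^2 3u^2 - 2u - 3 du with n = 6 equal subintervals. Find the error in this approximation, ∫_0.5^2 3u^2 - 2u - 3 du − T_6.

Exact integral: ∫_0.5^2 f(u) du = -0.375.
T_6 = -0.328125.
Error = -0.375 − (-0.328125) = -0.046875.

-0.046875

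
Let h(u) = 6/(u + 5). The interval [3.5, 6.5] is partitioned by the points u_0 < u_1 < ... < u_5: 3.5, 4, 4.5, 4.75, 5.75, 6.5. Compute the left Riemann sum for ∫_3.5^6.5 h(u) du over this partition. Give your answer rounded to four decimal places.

Subinterval widths: 0.5, 0.5, 0.25, 1, 0.75.
Left endpoints: 3.5, 4, 4.5, 4.75, 5.75.
h(3.5) = 12/17, h(4) = 2/3, h(4.5) = 12/19, h(4.75) = 8/13, h(5.75) = 24/43.
Sum = Σ Δu_i · h(u_i).
Sum ≈ 1.8782.

1.8782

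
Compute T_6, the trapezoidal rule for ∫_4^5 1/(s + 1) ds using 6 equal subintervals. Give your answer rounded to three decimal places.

0.182

Δs = (5 − 4)/6 = 1/6.
f(4) = 0.2, f(25/6) = 6/31, f(13/3) = 0.1875, f(4.5) = 2/11, f(14/3) = 3/17, f(29/6) = 6/35, f(5) = 1/6.
T_6 = (Δs/2)·[f(s_0) + 2f(s_1) + ... + 2f(s_{5}) + f(s_6)].
Sum ≈ 0.182.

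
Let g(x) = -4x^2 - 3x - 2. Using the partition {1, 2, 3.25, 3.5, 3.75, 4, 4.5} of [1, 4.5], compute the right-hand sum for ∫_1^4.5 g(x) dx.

-192

Subinterval widths: 1, 1.25, 0.25, 0.25, 0.25, 0.5.
Right endpoints: 2, 3.25, 3.5, 3.75, 4, 4.5.
g(2) = -24, g(3.25) = -54, g(3.5) = -61.5, g(3.75) = -69.5, g(4) = -78, g(4.5) = -96.5.
Sum = Σ Δx_i · g(x_i).
Sum = -192.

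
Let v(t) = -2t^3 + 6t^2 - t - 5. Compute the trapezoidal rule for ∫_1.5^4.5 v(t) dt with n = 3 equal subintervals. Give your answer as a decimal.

Δt = (4.5 − 1.5)/3 = 1.
v(1.5) = 0.25, v(2.5) = -1.25, v(3.5) = -20.75, v(4.5) = -70.25.
T_3 = (Δt/2)·[v(t_0) + 2v(t_1) + 2v(t_2) + v(t_3)].
Sum = -57.

-57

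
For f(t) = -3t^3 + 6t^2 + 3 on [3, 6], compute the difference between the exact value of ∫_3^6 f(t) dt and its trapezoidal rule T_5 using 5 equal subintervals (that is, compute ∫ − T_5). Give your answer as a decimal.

6.21

Exact integral: ∫_3^6 f(t) dt = -524.25.
T_5 = -530.46.
Error = -524.25 − (-530.46) = 6.21.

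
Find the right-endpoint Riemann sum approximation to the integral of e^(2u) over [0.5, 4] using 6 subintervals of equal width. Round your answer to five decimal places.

Δu = (4 − 0.5)/6 = 7/12.
Right endpoints: 13/12, 5/3, 2.25, 17/6, 41/12, 4.
f(13/12) ≈ 8.72914, f(5/3) ≈ 28.03162, f(2.25) ≈ 90.01713, f(17/6) ≈ 289.06936, f(41/12) ≈ 928.27993, f(4) ≈ 2980.95799.
Sum = Δu · [f(13/12) + f(5/3) + f(2.25) + ...].
Sum ≈ 2522.96635.

2522.96635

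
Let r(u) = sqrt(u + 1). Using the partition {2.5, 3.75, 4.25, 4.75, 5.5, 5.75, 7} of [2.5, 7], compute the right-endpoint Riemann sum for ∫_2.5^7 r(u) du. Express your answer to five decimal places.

11.16610

Subinterval widths: 1.25, 0.5, 0.5, 0.75, 0.25, 1.25.
Right endpoints: 3.75, 4.25, 4.75, 5.5, 5.75, 7.
r(3.75) ≈ 2.17945, r(4.25) ≈ 2.29129, r(4.75) ≈ 2.39792, r(5.5) ≈ 2.54951, r(5.75) ≈ 2.59808, r(7) ≈ 2.82843.
Sum = Σ Δu_i · r(u_i).
Sum ≈ 11.16610.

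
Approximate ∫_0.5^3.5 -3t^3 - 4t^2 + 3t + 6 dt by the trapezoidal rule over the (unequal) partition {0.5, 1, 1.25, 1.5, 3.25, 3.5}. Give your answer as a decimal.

Subinterval widths: 0.5, 0.25, 0.25, 1.75, 0.25.
f(0.5) = 6.125, f(1) = 2, f(1.25) = -2.359375, f(1.5) = -8.625, f(3.25) = -129.484375, f(3.5) = -161.125.
On each subinterval the trapezoid contributes (Δt_i/2)·[f(t_{i-1}) + f(t_i)].
Sum = -156.55859375.

-156.55859375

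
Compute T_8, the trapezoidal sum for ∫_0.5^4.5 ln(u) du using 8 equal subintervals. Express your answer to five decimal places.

3.07902

Δu = (4.5 − 0.5)/8 = 0.5.
f(0.5) ≈ -0.69315, f(1) ≈ 0.00000, f(1.5) ≈ 0.40547, f(2) ≈ 0.69315, f(2.5) ≈ 0.91629, f(3) ≈ 1.09861, f(3.5) ≈ 1.25276, f(4) ≈ 1.38629, f(4.5) ≈ 1.50408.
T_8 = (Δu/2)·[f(u_0) + 2f(u_1) + ... + 2f(u_{7}) + f(u_8)].
Sum ≈ 3.07902.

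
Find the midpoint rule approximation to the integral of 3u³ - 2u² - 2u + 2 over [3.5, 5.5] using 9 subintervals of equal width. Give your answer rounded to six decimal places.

Δu = (5.5 − 3.5)/9 = 2/9.
Midpoints: 65/18, 23/6, 73/18, 77/18, 4.5, 85/18, 89/18, 31/6, 97/18.
f(65/18) = 213773/1944, f(23/6) = 9643/72, f(73/18) = 313189/1944, f(77/18) = 372641/1944, f(4.5) = 225.875, f(85/18) = 512953/1944, f(89/18) = 594581/1944, f(31/6) = 8449/24, f(97/18) = 782701/1944.
Sum = Δu · [f(65/18) + f(23/6) + f(73/18) + ...].
Sum ≈ 477.099794.

477.099794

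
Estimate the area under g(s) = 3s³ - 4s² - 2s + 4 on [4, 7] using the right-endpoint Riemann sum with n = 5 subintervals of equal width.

1433.64

Δs = (7 − 4)/5 = 0.6.
Right endpoints: 4.6, 5.2, 5.8, 6.4, 7.
g(4.6) = 202.168, g(5.2) = 307.264, g(5.8) = 443.176, g(6.4) = 613.792, g(7) = 823.
Sum = Δs · [g(4.6) + g(5.2) + g(5.8) + g(6.4) + g(7)].
Sum = 1433.64.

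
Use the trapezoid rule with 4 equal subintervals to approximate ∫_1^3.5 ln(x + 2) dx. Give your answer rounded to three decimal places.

3.575

Δx = (3.5 − 1)/4 = 0.625.
f(1) ≈ 1.099, f(1.625) ≈ 1.288, f(2.25) ≈ 1.447, f(2.875) ≈ 1.584, f(3.5) ≈ 1.705.
T_4 = (Δx/2)·[f(x_0) + 2f(x_1) + 2f(x_2) + 2f(x_3) + f(x_4)].
Sum ≈ 3.575.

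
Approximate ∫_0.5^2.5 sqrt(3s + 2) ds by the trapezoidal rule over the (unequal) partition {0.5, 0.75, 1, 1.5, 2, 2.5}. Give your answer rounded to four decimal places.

Subinterval widths: 0.25, 0.25, 0.5, 0.5, 0.5.
f(0.5) ≈ 1.8708, f(0.75) ≈ 2.0616, f(1) ≈ 2.2361, f(1.5) ≈ 2.5495, f(2) ≈ 2.8284, f(2.5) ≈ 3.0822.
On each subinterval the trapezoid contributes (Δs_i/2)·[f(s_{i-1}) + f(s_i)].
Sum ≈ 5.0473.

5.0473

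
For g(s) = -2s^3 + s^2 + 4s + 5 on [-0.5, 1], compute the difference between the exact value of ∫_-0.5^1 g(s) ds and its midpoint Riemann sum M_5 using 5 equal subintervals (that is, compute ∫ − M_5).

-0.005625

Exact integral: ∫_-0.5^1 g(s) ds = 8.90625.
M_5 = 8.911875.
Error = 8.90625 − 8.911875 = -0.005625.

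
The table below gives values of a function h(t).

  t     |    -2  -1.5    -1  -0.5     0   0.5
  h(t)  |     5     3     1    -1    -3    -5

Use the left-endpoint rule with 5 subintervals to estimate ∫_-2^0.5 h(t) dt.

Δt = 0.5.
Sum = 0.5·[5 + 3 + 1 + (-1) + (-3)] = 2.5.

2.5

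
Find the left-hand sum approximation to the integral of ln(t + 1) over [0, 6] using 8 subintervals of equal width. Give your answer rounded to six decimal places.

Δt = (6 − 0)/8 = 0.75.
Left endpoints: 0, 0.75, 1.5, 2.25, 3, 3.75, 4.5, 5.25.
f(0) ≈ 0.000000, f(0.75) ≈ 0.559616, f(1.5) ≈ 0.916291, f(2.25) ≈ 1.178655, f(3) ≈ 1.386294, f(3.75) ≈ 1.558145, f(4.5) ≈ 1.704748, f(5.25) ≈ 1.832581.
Sum = Δt · [f(0) + f(0.75) + f(1.5) + ...].
Sum ≈ 6.852248.

6.852248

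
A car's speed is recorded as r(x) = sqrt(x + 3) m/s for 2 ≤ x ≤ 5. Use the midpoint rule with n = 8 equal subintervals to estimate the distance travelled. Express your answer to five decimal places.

7.63166

Δx = (5 − 2)/8 = 0.375.
Midpoints: 2.1875, 2.5625, 2.9375, 3.3125, 3.6875, 4.0625, 4.4375, 4.8125.
r(2.1875) ≈ 2.27761, r(2.5625) ≈ 2.35850, r(2.9375) ≈ 2.43670, r(3.3125) ≈ 2.51247, r(3.6875) ≈ 2.58602, r(4.0625) ≈ 2.65754, r(4.4375) ≈ 2.72718, r(4.8125) ≈ 2.79508.
Sum = Δx · [r(2.1875) + r(2.5625) + r(2.9375) + ...].
Sum ≈ 7.63166.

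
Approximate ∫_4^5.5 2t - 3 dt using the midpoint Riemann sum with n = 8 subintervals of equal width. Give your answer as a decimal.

Δt = (5.5 − 4)/8 = 0.1875.
Midpoints: 4.09375, 4.28125, 4.46875, 4.65625, 4.84375, 5.03125, 5.21875, 5.40625.
f(4.09375) = 5.1875, f(4.28125) = 5.5625, f(4.46875) = 5.9375, f(4.65625) = 6.3125, f(4.84375) = 6.6875, f(5.03125) = 7.0625, f(5.21875) = 7.4375, f(5.40625) = 7.8125.
Sum = Δt · [f(4.09375) + f(4.28125) + f(4.46875) + ...].
Sum = 9.75.

9.75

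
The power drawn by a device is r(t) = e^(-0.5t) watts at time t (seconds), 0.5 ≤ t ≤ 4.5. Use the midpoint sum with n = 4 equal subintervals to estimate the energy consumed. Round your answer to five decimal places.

Δt = (4.5 − 0.5)/4 = 1.
Midpoints: 1, 2, 3, 4.
r(1) ≈ 0.60653, r(2) ≈ 0.36788, r(3) ≈ 0.22313, r(4) ≈ 0.13534.
Sum = Δt · [r(1) + r(2) + r(3) + r(4)].
Sum ≈ 1.33288.

1.33288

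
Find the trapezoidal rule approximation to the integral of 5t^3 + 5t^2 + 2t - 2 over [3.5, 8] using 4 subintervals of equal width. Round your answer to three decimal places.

5843.663

Δt = (8 − 3.5)/4 = 1.125.
f(3.5) = 280.625, f(4.625) = 311737/512, f(5.75) = 1125.359375, f(6.875) = 958891/512, f(8) = 2894.
T_4 = (Δt/2)·[f(t_0) + 2f(t_1) + 2f(t_2) + 2f(t_3) + f(t_4)].
Sum ≈ 5843.663.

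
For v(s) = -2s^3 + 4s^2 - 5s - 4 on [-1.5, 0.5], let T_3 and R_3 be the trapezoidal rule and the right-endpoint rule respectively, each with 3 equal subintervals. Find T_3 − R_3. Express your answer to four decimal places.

8.3333

T_3 ≈ 5.203704.
R_3 ≈ -3.129630.
T_3 − R_3 ≈ 8.3333.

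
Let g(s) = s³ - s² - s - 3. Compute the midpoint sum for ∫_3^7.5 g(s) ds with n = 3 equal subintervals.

Δs = (7.5 − 3)/3 = 1.5.
Midpoints: 3.75, 5.25, 6.75.
g(3.75) = 31.921875, g(5.25) = 108.890625, g(6.75) = 252.234375.
Sum = Δs · [g(3.75) + g(5.25) + g(6.75)].
Sum = 589.5703125.

589.5703125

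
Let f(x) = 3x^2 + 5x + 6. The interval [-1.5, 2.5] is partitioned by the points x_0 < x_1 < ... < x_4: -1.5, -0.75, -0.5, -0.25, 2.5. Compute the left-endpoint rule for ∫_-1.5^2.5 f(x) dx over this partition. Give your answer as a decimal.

Subinterval widths: 0.75, 0.25, 0.25, 2.75.
Left endpoints: -1.5, -0.75, -0.5, -0.25.
f(-1.5) = 5.25, f(-0.75) = 3.9375, f(-0.5) = 4.25, f(-0.25) = 4.9375.
Sum = Σ Δx_i · f(x_i).
Sum = 19.5625.

19.5625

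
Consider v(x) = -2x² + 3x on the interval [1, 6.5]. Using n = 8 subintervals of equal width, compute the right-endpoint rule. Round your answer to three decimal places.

-144.096

Δx = (6.5 − 1)/8 = 0.6875.
Right endpoints: 1.6875, 2.375, 3.0625, 3.75, 4.4375, 5.125, 5.8125, 6.5.
v(1.6875) = -0.6328125, v(2.375) = -4.15625, v(3.0625) = -9.5703125, v(3.75) = -16.875, v(4.4375) = -26.0703125, v(5.125) = -37.15625, v(5.8125) = -50.1328125, v(6.5) = -65.
Sum = Δx · [v(1.6875) + v(2.375) + v(3.0625) + ...].
Sum ≈ -144.096.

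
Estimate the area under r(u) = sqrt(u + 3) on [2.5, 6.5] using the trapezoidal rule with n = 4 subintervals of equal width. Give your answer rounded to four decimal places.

10.9173

Δu = (6.5 − 2.5)/4 = 1.
r(2.5) ≈ 2.3452, r(3.5) ≈ 2.5495, r(4.5) ≈ 2.7386, r(5.5) ≈ 2.9155, r(6.5) ≈ 3.0822.
T_4 = (Δu/2)·[r(u_0) + 2r(u_1) + 2r(u_2) + 2r(u_3) + r(u_4)].
Sum ≈ 10.9173.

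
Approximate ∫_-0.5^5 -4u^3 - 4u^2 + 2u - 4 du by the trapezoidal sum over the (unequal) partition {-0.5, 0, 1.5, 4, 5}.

-902.375

Subinterval widths: 0.5, 1.5, 2.5, 1.
f(-0.5) = -5.5, f(0) = -4, f(1.5) = -23.5, f(4) = -316, f(5) = -594.
On each subinterval the trapezoid contributes (Δu_i/2)·[f(u_{i-1}) + f(u_i)].
Sum = -902.375.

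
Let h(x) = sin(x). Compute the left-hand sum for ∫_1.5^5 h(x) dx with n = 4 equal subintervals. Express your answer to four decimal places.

Δx = (5 − 1.5)/4 = 0.875.
Left endpoints: 1.5, 2.375, 3.25, 4.125.
h(1.5) ≈ 0.9975, h(2.375) ≈ 0.6937, h(3.25) ≈ -0.1082, h(4.125) ≈ -0.8324.
Sum = Δx · [h(1.5) + h(2.375) + h(3.25) + h(4.125)].
Sum ≈ 0.6568.

0.6568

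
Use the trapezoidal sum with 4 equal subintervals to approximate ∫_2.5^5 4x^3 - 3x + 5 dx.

Δx = (5 − 2.5)/4 = 0.625.
f(2.5) = 60, f(3.125) = 117.6953125, f(3.75) = 204.6875, f(4.375) = 326.8359375, f(5) = 490.
T_4 = (Δx/2)·[f(x_0) + 2f(x_1) + 2f(x_2) + 2f(x_3) + f(x_4)].
Sum = 577.63671875.

577.63671875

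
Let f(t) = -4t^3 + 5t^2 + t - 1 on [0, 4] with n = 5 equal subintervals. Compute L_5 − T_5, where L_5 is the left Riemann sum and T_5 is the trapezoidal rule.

68.8

L_5 = -84.64.
T_5 = -153.44.
L_5 − T_5 = 68.8.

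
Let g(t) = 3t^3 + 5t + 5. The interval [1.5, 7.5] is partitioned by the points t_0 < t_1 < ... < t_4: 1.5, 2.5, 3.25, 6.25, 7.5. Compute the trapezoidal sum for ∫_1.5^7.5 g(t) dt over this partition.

2751.5859375

Subinterval widths: 1, 0.75, 3, 1.25.
g(1.5) = 22.625, g(2.5) = 64.375, g(3.25) = 124.234375, g(6.25) = 768.671875, g(7.5) = 1308.125.
On each subinterval the trapezoid contributes (Δt_i/2)·[g(t_{i-1}) + g(t_i)].
Sum = 2751.5859375.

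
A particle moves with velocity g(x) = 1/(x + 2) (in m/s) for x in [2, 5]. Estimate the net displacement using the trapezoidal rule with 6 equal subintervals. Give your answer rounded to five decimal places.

Δx = (5 − 2)/6 = 0.5.
g(2) = 0.25, g(2.5) = 2/9, g(3) = 0.2, g(3.5) = 2/11, g(4) = 1/6, g(4.5) = 2/13, g(5) = 1/7.
T_6 = (Δx/2)·[g(x_0) + 2g(x_1) + ... + 2g(x_{5}) + g(x_6)].
Sum ≈ 0.56049.

0.56049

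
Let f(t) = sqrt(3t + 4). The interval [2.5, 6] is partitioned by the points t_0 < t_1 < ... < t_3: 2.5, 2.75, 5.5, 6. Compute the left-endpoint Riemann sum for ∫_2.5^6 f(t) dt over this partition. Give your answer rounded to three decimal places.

12.737

Subinterval widths: 0.25, 2.75, 0.5.
Left endpoints: 2.5, 2.75, 5.5.
f(2.5) ≈ 3.391, f(2.75) ≈ 3.500, f(5.5) ≈ 4.528.
Sum = Σ Δt_i · f(t_i).
Sum ≈ 12.737.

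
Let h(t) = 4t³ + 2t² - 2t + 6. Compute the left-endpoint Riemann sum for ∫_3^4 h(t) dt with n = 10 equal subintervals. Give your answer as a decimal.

190.74

Δt = (4 − 3)/10 = 0.1.
Left endpoints: 3, 3.1, 3.2, 3.3, 3.4, 3.5, 3.6, 3.7, 3.8, 3.9.
h(3) = 126, h(3.1) = 138.184, h(3.2) = 151.152, h(3.3) = 164.928, h(3.4) = 179.536, h(3.5) = 195, h(3.6) = 211.344, h(3.7) = 228.592, h(3.8) = 246.768, h(3.9) = 265.896.
Sum = Δt · [h(3) + h(3.1) + h(3.2) + ...].
Sum = 190.74.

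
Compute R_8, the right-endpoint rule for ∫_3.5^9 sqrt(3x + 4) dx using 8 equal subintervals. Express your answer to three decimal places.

Δx = (9 − 3.5)/8 = 0.6875.
Right endpoints: 4.1875, 4.875, 5.5625, 6.25, 6.9375, 7.625, 8.3125, 9.
f(4.1875) ≈ 4.070, f(4.875) ≈ 4.316, f(5.5625) ≈ 4.548, f(6.25) ≈ 4.770, f(6.9375) ≈ 4.981, f(7.625) ≈ 5.184, f(8.3125) ≈ 5.379, f(9) ≈ 5.568.
Sum = Δx · [f(4.1875) + f(4.875) + f(5.5625) + ...].
Sum ≈ 26.686.

26.686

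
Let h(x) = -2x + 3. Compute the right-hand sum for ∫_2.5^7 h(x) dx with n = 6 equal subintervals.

Δx = (7 − 2.5)/6 = 0.75.
Right endpoints: 3.25, 4, 4.75, 5.5, 6.25, 7.
h(3.25) = -3.5, h(4) = -5, h(4.75) = -6.5, h(5.5) = -8, h(6.25) = -9.5, h(7) = -11.
Sum = Δx · [h(3.25) + h(4) + h(4.75) + ...].
Sum = -32.625.

-32.625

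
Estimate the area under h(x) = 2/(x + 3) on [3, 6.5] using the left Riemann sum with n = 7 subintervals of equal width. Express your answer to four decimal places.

Δx = (6.5 − 3)/7 = 0.5.
Left endpoints: 3, 3.5, 4, 4.5, 5, 5.5, 6.
h(3) = 1/3, h(3.5) = 4/13, h(4) = 2/7, h(4.5) = 4/15, h(5) = 0.25, h(5.5) = 4/17, h(6) = 2/9.
Sum = Δx · [h(3) + h(3.5) + h(4) + ...].
Sum ≈ 0.9505.

0.9505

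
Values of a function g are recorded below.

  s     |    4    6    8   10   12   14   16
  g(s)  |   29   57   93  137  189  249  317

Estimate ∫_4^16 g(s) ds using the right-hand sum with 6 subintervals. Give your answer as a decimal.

2084

Δs = 2.
Sum = 2·[57 + 93 + 137 + 189 + 249 + 317] = 2084.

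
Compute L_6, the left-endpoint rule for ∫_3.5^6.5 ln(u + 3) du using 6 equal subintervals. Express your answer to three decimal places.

Δu = (6.5 − 3.5)/6 = 0.5.
Left endpoints: 3.5, 4, 4.5, 5, 5.5, 6.
f(3.5) ≈ 1.872, f(4) ≈ 1.946, f(4.5) ≈ 2.015, f(5) ≈ 2.079, f(5.5) ≈ 2.140, f(6) ≈ 2.197.
Sum = Δu · [f(3.5) + f(4) + f(4.5) + ...].
Sum ≈ 6.125.

6.125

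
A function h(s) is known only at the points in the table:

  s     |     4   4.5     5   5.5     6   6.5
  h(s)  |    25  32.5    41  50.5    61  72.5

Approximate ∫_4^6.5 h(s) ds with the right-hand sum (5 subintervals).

Δs = 0.5.
Sum = 0.5·[32.5 + 41 + 50.5 + 61 + 72.5] = 128.75.

128.75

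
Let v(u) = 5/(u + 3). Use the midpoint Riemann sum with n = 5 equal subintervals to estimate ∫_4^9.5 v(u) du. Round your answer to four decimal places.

2.8956

Δu = (9.5 − 4)/5 = 1.1.
Midpoints: 4.55, 5.65, 6.75, 7.85, 8.95.
v(4.55) = 100/151, v(5.65) = 100/173, v(6.75) = 20/39, v(7.85) = 100/217, v(8.95) = 100/239.
Sum = Δu · [v(4.55) + v(5.65) + v(6.75) + v(7.85) + v(8.95)].
Sum ≈ 2.8956.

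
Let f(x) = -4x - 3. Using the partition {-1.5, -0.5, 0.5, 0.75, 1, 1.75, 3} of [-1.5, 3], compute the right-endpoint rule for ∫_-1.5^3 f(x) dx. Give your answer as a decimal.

-35.5

Subinterval widths: 1, 1, 0.25, 0.25, 0.75, 1.25.
Right endpoints: -0.5, 0.5, 0.75, 1, 1.75, 3.
f(-0.5) = -1, f(0.5) = -5, f(0.75) = -6, f(1) = -7, f(1.75) = -10, f(3) = -15.
Sum = Σ Δx_i · f(x_i).
Sum = -35.5.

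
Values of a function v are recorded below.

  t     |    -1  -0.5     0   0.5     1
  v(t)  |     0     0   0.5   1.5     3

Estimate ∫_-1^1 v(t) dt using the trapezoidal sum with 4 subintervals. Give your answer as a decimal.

1.75

Δt = 0.5.
T_4 = (0.5/2)·[0 + 2·0 + 2·0.5 + 2·1.5 + 3] = 1.75.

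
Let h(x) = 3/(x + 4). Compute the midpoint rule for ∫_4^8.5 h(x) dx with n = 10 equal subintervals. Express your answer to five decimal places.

Δx = (8.5 − 4)/10 = 0.45.
Midpoints: 4.225, 4.675, 5.125, 5.575, 6.025, 6.475, 6.925, 7.375, 7.825, 8.275.
h(4.225) = 120/329, h(4.675) = 120/347, h(5.125) = 24/73, h(5.575) = 120/383, h(6.025) = 120/401, h(6.475) = 120/419, h(6.925) = 120/437, h(7.375) = 24/91, h(7.825) = 120/473, h(8.275) = 120/491.
Sum = Δx · [h(4.225) + h(4.675) + h(5.125) + ...].
Sum ≈ 1.33863.

1.33863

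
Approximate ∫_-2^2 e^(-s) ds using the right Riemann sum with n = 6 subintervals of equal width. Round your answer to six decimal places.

Δs = (2 − (-2))/6 = 2/3.
Right endpoints: -4/3, -2/3, 0, 2/3, 4/3, 2.
f(-4/3) ≈ 3.793668, f(-2/3) ≈ 1.947734, f(0) ≈ 1.000000, f(2/3) ≈ 0.513417, f(4/3) ≈ 0.263597, f(2) ≈ 0.135335.
Sum = Δs · [f(-4/3) + f(-2/3) + f(0) + ...].
Sum ≈ 5.102501.

5.102501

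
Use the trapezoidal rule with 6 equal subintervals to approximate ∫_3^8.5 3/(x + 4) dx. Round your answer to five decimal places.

1.74239

Δx = (8.5 − 3)/6 = 11/12.
f(3) = 3/7, f(47/12) = 36/95, f(29/6) = 18/53, f(5.75) = 4/13, f(20/3) = 0.28125, f(91/12) = 36/139, f(8.5) = 0.24.
T_6 = (Δx/2)·[f(x_0) + 2f(x_1) + ... + 2f(x_{5}) + f(x_6)].
Sum ≈ 1.74239.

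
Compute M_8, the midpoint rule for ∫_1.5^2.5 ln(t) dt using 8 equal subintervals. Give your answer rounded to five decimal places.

Δt = (2.5 − 1.5)/8 = 0.125.
Midpoints: 1.5625, 1.6875, 1.8125, 1.9375, 2.0625, 2.1875, 2.3125, 2.4375.
f(1.5625) ≈ 0.44629, f(1.6875) ≈ 0.52325, f(1.8125) ≈ 0.59471, f(1.9375) ≈ 0.66140, f(2.0625) ≈ 0.72392, f(2.1875) ≈ 0.78276, f(2.3125) ≈ 0.83833, f(2.4375) ≈ 0.89097.
Sum = Δt · [f(1.5625) + f(1.6875) + f(1.8125) + ...].
Sum ≈ 0.68270.

0.68270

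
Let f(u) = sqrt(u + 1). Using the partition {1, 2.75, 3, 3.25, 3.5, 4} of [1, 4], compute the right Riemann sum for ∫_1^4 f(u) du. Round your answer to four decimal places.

Subinterval widths: 1.75, 0.25, 0.25, 0.25, 0.5.
Right endpoints: 2.75, 3, 3.25, 3.5, 4.
f(2.75) ≈ 1.9365, f(3) ≈ 2.0000, f(3.25) ≈ 2.0616, f(3.5) ≈ 2.1213, f(4) ≈ 2.2361.
Sum = Σ Δu_i · f(u_i).
Sum ≈ 6.0526.

6.0526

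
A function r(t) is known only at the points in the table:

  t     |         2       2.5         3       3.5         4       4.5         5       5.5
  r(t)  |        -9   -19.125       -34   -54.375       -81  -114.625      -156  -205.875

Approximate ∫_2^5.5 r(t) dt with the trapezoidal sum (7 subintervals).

-283.28125

Δt = 0.5.
T_7 = (0.5/2)·[(-9) + 2·(-19.125) + 2·(-34) + 2·(-54.375) + 2·(-81) + 2·(-114.625) + 2·(-156) + (-205.875)] = -283.28125.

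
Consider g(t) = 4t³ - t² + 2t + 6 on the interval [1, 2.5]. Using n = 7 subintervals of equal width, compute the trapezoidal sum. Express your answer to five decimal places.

Δt = (2.5 − 1)/7 = 3/14.
g(1) = 11, g(17/14) = 19367/1372, g(10/7) = 6338/343, g(23/14) = 33371/1372, g(13/7) = 10937/343, g(29/14) = 56807/1372, g(16/7) = 18218/343, g(2.5) = 67.25.
T_7 = (Δt/2)·[g(t_0) + 2g(t_1) + ... + 2g(t_{6}) + g(t_7)].
Sum ≈ 47.66709.

47.66709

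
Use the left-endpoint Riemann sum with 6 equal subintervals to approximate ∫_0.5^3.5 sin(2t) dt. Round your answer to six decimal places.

Δt = (3.5 − 0.5)/6 = 0.5.
Left endpoints: 0.5, 1, 1.5, 2, 2.5, 3.
f(0.5) ≈ 0.841471, f(1) ≈ 0.909297, f(1.5) ≈ 0.141120, f(2) ≈ -0.756802, f(2.5) ≈ -0.958924, f(3) ≈ -0.279415.
Sum = Δt · [f(0.5) + f(1) + f(1.5) + ...].
Sum ≈ -0.051627.

-0.051627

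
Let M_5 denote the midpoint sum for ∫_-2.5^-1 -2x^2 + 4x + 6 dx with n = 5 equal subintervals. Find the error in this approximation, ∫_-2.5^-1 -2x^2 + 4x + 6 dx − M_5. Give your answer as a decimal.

Exact integral: ∫_-2.5^-1 f(x) dx = -11.25.
M_5 = -11.2275.
Error = -11.25 − (-11.2275) = -0.0225.

-0.0225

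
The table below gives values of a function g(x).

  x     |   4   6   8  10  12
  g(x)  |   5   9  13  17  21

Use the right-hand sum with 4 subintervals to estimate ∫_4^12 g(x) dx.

Δx = 2.
Sum = 2·[9 + 13 + 17 + 21] = 120.

120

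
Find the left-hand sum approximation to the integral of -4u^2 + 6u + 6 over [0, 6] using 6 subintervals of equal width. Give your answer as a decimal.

-94

Δu = (6 − 0)/6 = 1.
Left endpoints: 0, 1, 2, 3, 4, 5.
f(0) = 6, f(1) = 8, f(2) = 2, f(3) = -12, f(4) = -34, f(5) = -64.
Sum = Δu · [f(0) + f(1) + f(2) + ...].
Sum = -94.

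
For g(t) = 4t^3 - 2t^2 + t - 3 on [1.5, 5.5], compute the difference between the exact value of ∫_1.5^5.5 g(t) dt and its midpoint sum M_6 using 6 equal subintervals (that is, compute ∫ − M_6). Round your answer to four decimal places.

Exact integral: ∫_1.5^5.5 g(t) dt ≈ 803.333333.
M_6 ≈ 797.407407.
Error ≈ 803.333333 − 797.407407 ≈ 5.9259.

5.9259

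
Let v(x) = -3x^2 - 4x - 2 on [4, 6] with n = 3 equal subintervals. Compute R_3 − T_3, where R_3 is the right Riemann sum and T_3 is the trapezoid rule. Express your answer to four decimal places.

R_3 ≈ -219.111111.
T_3 ≈ -196.444444.
R_3 − T_3 ≈ -22.6667.

-22.6667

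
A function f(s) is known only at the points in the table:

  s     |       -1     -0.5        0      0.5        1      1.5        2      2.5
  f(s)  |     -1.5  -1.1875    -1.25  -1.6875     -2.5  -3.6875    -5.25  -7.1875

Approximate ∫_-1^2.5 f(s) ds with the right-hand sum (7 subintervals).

Δs = 0.5.
Sum = 0.5·[(-1.1875) + (-1.25) + (-1.6875) + (-2.5) + (-3.6875) + (-5.25) + (-7.1875)] = -11.375.

-11.375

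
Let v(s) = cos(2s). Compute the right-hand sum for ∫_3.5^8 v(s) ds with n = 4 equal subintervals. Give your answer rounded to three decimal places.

Δs = (8 − 3.5)/4 = 1.125.
Right endpoints: 4.625, 5.75, 6.875, 8.
v(4.625) ≈ -0.985, v(5.75) ≈ 0.483, v(6.875) ≈ 0.378, v(8) ≈ -0.958.
Sum = Δs · [v(4.625) + v(5.75) + v(6.875) + v(8)].
Sum ≈ -1.217.

-1.217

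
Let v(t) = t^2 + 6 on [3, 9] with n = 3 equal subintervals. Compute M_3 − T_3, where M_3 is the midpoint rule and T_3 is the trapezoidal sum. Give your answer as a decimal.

-6

M_3 = 268.
T_3 = 274.
M_3 − T_3 = -6.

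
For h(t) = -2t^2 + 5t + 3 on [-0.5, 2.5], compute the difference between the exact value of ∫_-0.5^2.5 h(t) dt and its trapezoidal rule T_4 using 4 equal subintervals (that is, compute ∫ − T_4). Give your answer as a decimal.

Exact integral: ∫_-0.5^2.5 h(t) dt = 13.5.
T_4 = 12.9375.
Error = 13.5 − 12.9375 = 0.5625.

0.5625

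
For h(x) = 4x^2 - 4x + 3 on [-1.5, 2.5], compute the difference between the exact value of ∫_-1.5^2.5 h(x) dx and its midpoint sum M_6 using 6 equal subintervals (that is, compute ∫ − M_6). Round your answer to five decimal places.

0.59259

Exact integral: ∫_-1.5^2.5 h(x) dx ≈ 29.3333333.
M_6 ≈ 28.7407407.
Error ≈ 29.3333333 − 28.7407407 ≈ 0.59259.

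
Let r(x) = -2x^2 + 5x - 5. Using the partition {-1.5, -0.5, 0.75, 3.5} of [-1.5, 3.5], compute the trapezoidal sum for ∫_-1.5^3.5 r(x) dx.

-38.75

Subinterval widths: 1, 1.25, 2.75.
r(-1.5) = -17, r(-0.5) = -8, r(0.75) = -2.375, r(3.5) = -12.
On each subinterval the trapezoid contributes (Δx_i/2)·[r(x_{i-1}) + r(x_i)].
Sum = -38.75.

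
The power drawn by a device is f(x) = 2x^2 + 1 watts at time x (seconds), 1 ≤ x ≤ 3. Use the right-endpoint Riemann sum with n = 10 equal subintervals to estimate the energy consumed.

20.96

Δx = (3 − 1)/10 = 0.2.
Right endpoints: 1.2, 1.4, 1.6, 1.8, 2, 2.2, 2.4, 2.6, 2.8, 3.
f(1.2) = 3.88, f(1.4) = 4.92, f(1.6) = 6.12, f(1.8) = 7.48, f(2) = 9, f(2.2) = 10.68, f(2.4) = 12.52, f(2.6) = 14.52, f(2.8) = 16.68, f(3) = 19.
Sum = Δx · [f(1.2) + f(1.4) + f(1.6) + ...].
Sum = 20.96.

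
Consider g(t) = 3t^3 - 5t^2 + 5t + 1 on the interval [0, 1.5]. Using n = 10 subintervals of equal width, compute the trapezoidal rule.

5.30671875

Δt = (1.5 − 0)/10 = 0.15.
g(0) = 1, g(0.15) = 1.647625, g(0.3) = 2.131, g(0.45) = 2.510875, g(0.6) = 2.848, g(0.75) = 3.203125, g(0.9) = 3.637, g(1.05) = 4.210375, g(1.2) = 4.984, g(1.35) = 6.018625, g(1.5) = 7.375.
T_10 = (Δt/2)·[g(t_0) + 2g(t_1) + ... + 2g(t_{9}) + g(t_10)].
Sum = 5.30671875.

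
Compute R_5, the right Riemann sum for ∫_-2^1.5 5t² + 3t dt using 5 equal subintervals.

Δt = (1.5 − (-2))/5 = 0.7.
Right endpoints: -1.3, -0.6, 0.1, 0.8, 1.5.
f(-1.3) = 4.55, f(-0.6) = 0, f(0.1) = 0.35, f(0.8) = 5.6, f(1.5) = 15.75.
Sum = Δt · [f(-1.3) + f(-0.6) + f(0.1) + f(0.8) + f(1.5)].
Sum = 18.375.

18.375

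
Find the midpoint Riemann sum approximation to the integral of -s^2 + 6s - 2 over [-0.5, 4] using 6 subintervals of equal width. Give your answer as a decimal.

Δs = (4 − (-0.5))/6 = 0.75.
Midpoints: -0.125, 0.625, 1.375, 2.125, 2.875, 3.625.
f(-0.125) = -2.765625, f(0.625) = 1.359375, f(1.375) = 4.359375, f(2.125) = 6.234375, f(2.875) = 6.984375, f(3.625) = 6.609375.
Sum = Δs · [f(-0.125) + f(0.625) + f(1.375) + ...].
Sum = 17.0859375.

17.0859375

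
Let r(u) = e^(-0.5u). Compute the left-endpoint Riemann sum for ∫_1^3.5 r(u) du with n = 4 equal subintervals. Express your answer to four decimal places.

1.0078

Δu = (3.5 − 1)/4 = 0.625.
Left endpoints: 1, 1.625, 2.25, 2.875.
r(1) ≈ 0.6065, r(1.625) ≈ 0.4437, r(2.25) ≈ 0.3247, r(2.875) ≈ 0.2375.
Sum = Δu · [r(1) + r(1.625) + r(2.25) + r(2.875)].
Sum ≈ 1.0078.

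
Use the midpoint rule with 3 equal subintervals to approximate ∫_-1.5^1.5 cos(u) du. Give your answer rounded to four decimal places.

2.0806

Δu = (1.5 − (-1.5))/3 = 1.
Midpoints: -1, 0, 1.
f(-1) ≈ 0.5403, f(0) ≈ 1.0000, f(1) ≈ 0.5403.
Sum = Δu · [f(-1) + f(0) + f(1)].
Sum ≈ 2.0806.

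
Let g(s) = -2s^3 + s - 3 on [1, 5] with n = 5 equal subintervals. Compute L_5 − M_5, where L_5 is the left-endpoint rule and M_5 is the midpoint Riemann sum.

L_5 = -222.08.
M_5 = -308.16.
L_5 − M_5 = 86.08.

86.08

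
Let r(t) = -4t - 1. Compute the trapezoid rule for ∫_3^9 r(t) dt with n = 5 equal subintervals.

Δt = (9 − 3)/5 = 1.2.
r(3) = -13, r(4.2) = -17.8, r(5.4) = -22.6, r(6.6) = -27.4, r(7.8) = -32.2, r(9) = -37.
T_5 = (Δt/2)·[r(t_0) + 2r(t_1) + ... + 2r(t_{4}) + r(t_5)].
Sum = -150.

-150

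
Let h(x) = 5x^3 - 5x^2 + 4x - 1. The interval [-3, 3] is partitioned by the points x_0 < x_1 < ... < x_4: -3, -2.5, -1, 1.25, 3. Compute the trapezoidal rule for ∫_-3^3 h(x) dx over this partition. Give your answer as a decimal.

Subinterval widths: 0.5, 1.5, 2.25, 1.75.
h(-3) = -193, h(-2.5) = -120.375, h(-1) = -15, h(1.25) = 5.953125, h(3) = 101.
On each subinterval the trapezoid contributes (Δx_i/2)·[h(x_{i-1}) + h(x_i)].
Sum = -96.46875.

-96.46875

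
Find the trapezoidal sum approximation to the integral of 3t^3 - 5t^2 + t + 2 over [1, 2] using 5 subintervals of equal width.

3.14

Δt = (2 − 1)/5 = 0.2.
f(1) = 1, f(1.2) = 1.184, f(1.4) = 1.832, f(1.6) = 3.088, f(1.8) = 5.096, f(2) = 8.
T_5 = (Δt/2)·[f(t_0) + 2f(t_1) + ... + 2f(t_{4}) + f(t_5)].
Sum = 3.14.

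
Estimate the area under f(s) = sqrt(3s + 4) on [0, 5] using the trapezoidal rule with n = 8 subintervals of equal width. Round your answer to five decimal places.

16.61331

Δs = (5 − 0)/8 = 0.625.
f(0) ≈ 2.00000, f(0.625) ≈ 2.42384, f(1.25) ≈ 2.78388, f(1.875) ≈ 3.10242, f(2.5) ≈ 3.39116, f(3.125) ≈ 3.65718, f(3.75) ≈ 3.90512, f(4.375) ≈ 4.13824, f(5) ≈ 4.35890.
T_8 = (Δs/2)·[f(s_0) + 2f(s_1) + ... + 2f(s_{7}) + f(s_8)].
Sum ≈ 16.61331.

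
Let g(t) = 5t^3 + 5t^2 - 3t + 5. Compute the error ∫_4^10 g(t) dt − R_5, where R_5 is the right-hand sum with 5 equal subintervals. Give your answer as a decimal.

-3207.6

Exact integral: ∫_4^10 g(t) dt = 13644.
R_5 = 16851.6.
Error = 13644 − 16851.6 = -3207.6.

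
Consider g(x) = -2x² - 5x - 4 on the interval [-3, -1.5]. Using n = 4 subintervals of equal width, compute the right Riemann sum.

Δx = (-1.5 − (-3))/4 = 0.375.
Right endpoints: -2.625, -2.25, -1.875, -1.5.
g(-2.625) = -4.65625, g(-2.25) = -2.875, g(-1.875) = -1.65625, g(-1.5) = -1.
Sum = Δx · [g(-2.625) + g(-2.25) + g(-1.875) + g(-1.5)].
Sum = -3.8203125.

-3.8203125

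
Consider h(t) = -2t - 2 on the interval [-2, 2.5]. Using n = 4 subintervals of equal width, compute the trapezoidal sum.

Δt = (2.5 − (-2))/4 = 1.125.
h(-2) = 2, h(-0.875) = -0.25, h(0.25) = -2.5, h(1.375) = -4.75, h(2.5) = -7.
T_4 = (Δt/2)·[h(t_0) + 2h(t_1) + 2h(t_2) + 2h(t_3) + h(t_4)].
Sum = -11.25.

-11.25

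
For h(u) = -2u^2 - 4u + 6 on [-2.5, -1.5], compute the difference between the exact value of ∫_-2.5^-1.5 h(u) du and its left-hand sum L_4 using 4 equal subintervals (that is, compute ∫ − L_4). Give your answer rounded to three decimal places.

Exact integral: ∫_-2.5^-1.5 h(u) du ≈ 5.83333.
L_4 = 5.3125.
Error ≈ 5.83333 − 5.3125 ≈ 0.521.

0.521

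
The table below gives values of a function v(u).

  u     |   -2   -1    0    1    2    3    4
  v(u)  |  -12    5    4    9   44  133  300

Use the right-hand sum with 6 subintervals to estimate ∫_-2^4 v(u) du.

495

Δu = 1.
Sum = 1·[5 + 4 + 9 + 44 + 133 + 300] = 495.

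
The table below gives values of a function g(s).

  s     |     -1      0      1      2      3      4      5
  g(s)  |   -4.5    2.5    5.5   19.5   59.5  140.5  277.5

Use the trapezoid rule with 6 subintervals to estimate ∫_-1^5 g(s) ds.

Δs = 1.
T_6 = (1/2)·[(-4.5) + 2·2.5 + 2·5.5 + 2·19.5 + 2·59.5 + 2·140.5 + 277.5] = 364.

364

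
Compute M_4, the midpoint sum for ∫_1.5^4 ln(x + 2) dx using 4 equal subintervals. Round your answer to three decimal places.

3.868

Δx = (4 − 1.5)/4 = 0.625.
Midpoints: 1.8125, 2.4375, 3.0625, 3.6875.
f(1.8125) ≈ 1.338, f(2.4375) ≈ 1.490, f(3.0625) ≈ 1.622, f(3.6875) ≈ 1.738.
Sum = Δx · [f(1.8125) + f(2.4375) + f(3.0625) + f(3.6875)].
Sum ≈ 3.868.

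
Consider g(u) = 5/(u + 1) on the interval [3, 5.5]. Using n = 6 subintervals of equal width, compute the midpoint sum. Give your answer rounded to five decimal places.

2.42614

Δu = (5.5 − 3)/6 = 5/12.
Midpoints: 77/24, 3.625, 97/24, 107/24, 4.875, 127/24.
g(77/24) = 120/101, g(3.625) = 40/37, g(97/24) = 120/121, g(107/24) = 120/131, g(4.875) = 40/47, g(127/24) = 120/151.
Sum = Δu · [g(77/24) + g(3.625) + g(97/24) + ...].
Sum ≈ 2.42614.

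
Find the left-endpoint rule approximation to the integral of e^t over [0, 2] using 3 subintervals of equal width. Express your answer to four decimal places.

Δt = (2 − 0)/3 = 2/3.
Left endpoints: 0, 2/3, 4/3.
f(0) ≈ 1.0000, f(2/3) ≈ 1.9477, f(4/3) ≈ 3.7937.
Sum = Δt · [f(0) + f(2/3) + f(4/3)].
Sum ≈ 4.4943.

4.4943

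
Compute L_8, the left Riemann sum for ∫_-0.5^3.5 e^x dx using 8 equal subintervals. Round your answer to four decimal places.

25.0562

Δx = (3.5 − (-0.5))/8 = 0.5.
Left endpoints: -0.5, 0, 0.5, 1, 1.5, 2, 2.5, 3.
f(-0.5) ≈ 0.6065, f(0) ≈ 1.0000, f(0.5) ≈ 1.6487, f(1) ≈ 2.7183, f(1.5) ≈ 4.4817, f(2) ≈ 7.3891, f(2.5) ≈ 12.1825, f(3) ≈ 20.0855.
Sum = Δx · [f(-0.5) + f(0) + f(0.5) + ...].
Sum ≈ 25.0562.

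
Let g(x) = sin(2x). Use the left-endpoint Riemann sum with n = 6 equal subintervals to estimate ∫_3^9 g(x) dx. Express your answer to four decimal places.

Δx = (9 − 3)/6 = 1.
Left endpoints: 3, 4, 5, 6, 7, 8.
g(3) ≈ -0.2794, g(4) ≈ 0.9894, g(5) ≈ -0.5440, g(6) ≈ -0.5366, g(7) ≈ 0.9906, g(8) ≈ -0.2879.
Sum = Δx · [g(3) + g(4) + g(5) + ...].
Sum ≈ 0.3321.

0.3321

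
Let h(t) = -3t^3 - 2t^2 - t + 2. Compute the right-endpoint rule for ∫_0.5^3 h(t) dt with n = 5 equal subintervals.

-105

Δt = (3 − 0.5)/5 = 0.5.
Right endpoints: 1, 1.5, 2, 2.5, 3.
h(1) = -4, h(1.5) = -14.125, h(2) = -32, h(2.5) = -59.875, h(3) = -100.
Sum = Δt · [h(1) + h(1.5) + h(2) + h(2.5) + h(3)].
Sum = -105.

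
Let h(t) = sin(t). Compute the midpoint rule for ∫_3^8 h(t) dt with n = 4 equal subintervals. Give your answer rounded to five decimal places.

Δt = (8 − 3)/4 = 1.25.
Midpoints: 3.625, 4.875, 6.125, 7.375.
h(3.625) ≈ -0.46480, h(4.875) ≈ -0.98681, h(6.125) ≈ -0.15753, h(7.375) ≈ 0.88746.
Sum = Δt · [h(3.625) + h(4.875) + h(6.125) + h(7.375)].
Sum ≈ -0.90209.

-0.90209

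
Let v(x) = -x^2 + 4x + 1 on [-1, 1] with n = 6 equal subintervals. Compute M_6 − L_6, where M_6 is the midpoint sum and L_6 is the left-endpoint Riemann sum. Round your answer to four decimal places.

M_6 ≈ 1.351852.
L_6 ≈ -0.037037.
M_6 − L_6 ≈ 1.3889.

1.3889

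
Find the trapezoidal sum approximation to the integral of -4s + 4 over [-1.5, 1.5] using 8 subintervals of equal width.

12

Δs = (1.5 − (-1.5))/8 = 0.375.
f(-1.5) = 10, f(-1.125) = 8.5, f(-0.75) = 7, f(-0.375) = 5.5, f(0) = 4, f(0.375) = 2.5, f(0.75) = 1, f(1.125) = -0.5, f(1.5) = -2.
T_8 = (Δs/2)·[f(s_0) + 2f(s_1) + ... + 2f(s_{7}) + f(s_8)].
Sum = 12.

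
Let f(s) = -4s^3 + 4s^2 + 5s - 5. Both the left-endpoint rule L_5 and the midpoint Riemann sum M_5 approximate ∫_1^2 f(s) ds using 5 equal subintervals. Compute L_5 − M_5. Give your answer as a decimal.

0.96

L_5 = -2.16.
M_5 = -3.12.
L_5 − M_5 = 0.96.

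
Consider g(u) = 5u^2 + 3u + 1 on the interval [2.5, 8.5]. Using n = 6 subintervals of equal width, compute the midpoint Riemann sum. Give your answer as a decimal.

Δu = (8.5 − 2.5)/6 = 1.
Midpoints: 3, 4, 5, 6, 7, 8.
g(3) = 55, g(4) = 93, g(5) = 141, g(6) = 199, g(7) = 267, g(8) = 345.
Sum = Δu · [g(3) + g(4) + g(5) + ...].
Sum = 1100.

1100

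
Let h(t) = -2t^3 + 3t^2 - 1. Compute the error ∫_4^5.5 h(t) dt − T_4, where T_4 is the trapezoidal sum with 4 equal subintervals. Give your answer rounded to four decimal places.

Exact integral: ∫_4^5.5 h(t) dt = -228.65625.
T_4 ≈ -229.552734.
Error ≈ -228.65625 − (-229.552734) ≈ 0.8965.

0.8965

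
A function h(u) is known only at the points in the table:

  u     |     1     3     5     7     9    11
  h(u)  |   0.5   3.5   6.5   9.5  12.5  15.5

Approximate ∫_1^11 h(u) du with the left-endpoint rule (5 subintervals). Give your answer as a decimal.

Δu = 2.
Sum = 2·[0.5 + 3.5 + 6.5 + 9.5 + 12.5] = 65.

65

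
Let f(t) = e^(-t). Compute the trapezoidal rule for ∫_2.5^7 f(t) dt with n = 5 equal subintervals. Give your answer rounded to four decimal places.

Δt = (7 − 2.5)/5 = 0.9.
f(2.5) ≈ 0.0821, f(3.4) ≈ 0.0334, f(4.3) ≈ 0.0136, f(5.2) ≈ 0.0055, f(6.1) ≈ 0.0022, f(7) ≈ 0.0009.
T_5 = (Δt/2)·[f(t_0) + 2f(t_1) + ... + 2f(t_{4}) + f(t_5)].
Sum ≈ 0.0866.

0.0866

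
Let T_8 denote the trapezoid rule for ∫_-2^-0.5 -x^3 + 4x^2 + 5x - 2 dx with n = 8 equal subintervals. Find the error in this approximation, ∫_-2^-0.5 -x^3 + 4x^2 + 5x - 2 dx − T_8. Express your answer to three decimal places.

Exact integral: ∫_-2^-0.5 f(x) dx = 2.109375.
T_8 ≈ 2.17749.
Error ≈ 2.109375 − 2.17749 ≈ -0.068.

-0.068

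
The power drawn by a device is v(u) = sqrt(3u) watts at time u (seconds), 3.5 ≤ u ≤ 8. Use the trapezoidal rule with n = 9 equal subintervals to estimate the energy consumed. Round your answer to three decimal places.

Δu = (8 − 3.5)/9 = 0.5.
v(3.5) ≈ 3.240, v(4) ≈ 3.464, v(4.5) ≈ 3.674, v(5) ≈ 3.873, v(5.5) ≈ 4.062, v(6) ≈ 4.243, v(6.5) ≈ 4.416, v(7) ≈ 4.583, v(7.5) ≈ 4.743, v(8) ≈ 4.899.
T_9 = (Δu/2)·[v(u_0) + 2v(u_1) + ... + 2v(u_{8}) + v(u_9)].
Sum ≈ 18.564.

18.564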